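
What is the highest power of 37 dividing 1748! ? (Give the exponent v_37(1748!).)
v_37(1748!) = 48

Legendre's formula: v_p(n!) = Σ_{k ≥ 1} ⌊n / p^k⌋. For p = 37, n = 1748, the terms are:
  ⌊1748/37^1⌋ = ⌊1748/37⌋ = 47
  ⌊1748/37^2⌋ = ⌊1748/1369⌋ = 1
(the next term ⌊1748/37^3⌋ = 0, terminating the sum). Summing: v_37(1748!) = 47 + 1 = 48.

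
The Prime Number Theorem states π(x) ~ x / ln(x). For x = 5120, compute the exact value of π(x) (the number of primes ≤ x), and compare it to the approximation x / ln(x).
π(5120) = 685;  x/ln(x) ≈ 599.47;  relative error ≈ 12.49%.

Directly count primes up to 5120: π(5120) = 685. The PNT approximation gives 5120/ln(5120) ≈ 5120/8.54091 ≈ 599.47. Relative error (π(x) − x/ln(x)) / π(x) ≈ 12.49%; the approximation is known to undercount slightly (Li(x) is a better estimate).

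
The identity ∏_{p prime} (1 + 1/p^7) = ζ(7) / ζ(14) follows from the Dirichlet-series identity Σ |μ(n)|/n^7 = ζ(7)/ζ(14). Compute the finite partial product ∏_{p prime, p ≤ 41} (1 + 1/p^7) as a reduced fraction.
∏ = 906276285123367303463952471174214707523220166331900002148763513926498754947885274824704/898827234959603916464015184677991123451710902595120068322823619866941706124048533178125

The primes p ≤ 41 are [2, 3, 5, 7, 11, 13, 17, 19, 23, 29, 31, 37, 41]. For each, (1 + 1/p^7) = (p^7 + 1)/p^7. Multiplying these fractions over p ∈ [2, 3, 5, 7, 11, 13, 17, 19, 23, 29, 31, 37, 41] gives 906276285123367303463952471174214707523220166331900002148763513926498754947885274824704/898827234959603916464015184677991123451710902595120068322823619866941706124048533178125. (In the limit P → ∞ this tends to ζ(7)/ζ(14).)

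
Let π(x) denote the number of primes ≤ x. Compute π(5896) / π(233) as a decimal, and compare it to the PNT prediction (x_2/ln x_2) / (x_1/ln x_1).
π(5896)/π(233) = 775/51 ≈ 15.1961;  PNT prediction ≈ 15.8876.

π(233) = 51 and π(5896) = 775, so π(5896)/π(233) ≈ 15.1961. The PNT-predicted ratio is (5896/ln(5896)) / (233/ln(233)) ≈ 15.8876. The two agree to within a few percent, as expected.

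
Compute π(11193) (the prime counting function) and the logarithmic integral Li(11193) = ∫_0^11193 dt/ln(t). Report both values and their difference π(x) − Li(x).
π(11193) = 1355;  Li(11193) ≈ 1374.86;  π(x) − Li(x) ≈ -19.86.

Direct count of primes ≤ 11193 gives π(11193) = 1355. Numerical evaluation of the logarithmic integral gives Li(11193) ≈ 1374.86. The difference π(x) − Li(x) ≈ -19.86 is typically negative for small/moderate x (Li(x) overestimates), though Littlewood's theorem shows this sign changes infinitely often.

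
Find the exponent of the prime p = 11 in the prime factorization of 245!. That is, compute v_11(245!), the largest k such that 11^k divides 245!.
v_11(245!) = 24

Legendre's formula: v_p(n!) = Σ_{k ≥ 1} ⌊n / p^k⌋. For p = 11, n = 245, the terms are:
  ⌊245/11^1⌋ = ⌊245/11⌋ = 22
  ⌊245/11^2⌋ = ⌊245/121⌋ = 2
(the next term ⌊245/11^3⌋ = 0, terminating the sum). Summing: v_11(245!) = 22 + 2 = 24.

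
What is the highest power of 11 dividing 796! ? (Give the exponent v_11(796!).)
v_11(796!) = 78

Legendre's formula: v_p(n!) = Σ_{k ≥ 1} ⌊n / p^k⌋. For p = 11, n = 796, the terms are:
  ⌊796/11^1⌋ = ⌊796/11⌋ = 72
  ⌊796/11^2⌋ = ⌊796/121⌋ = 6
(the next term ⌊796/11^3⌋ = 0, terminating the sum). Summing: v_11(796!) = 72 + 6 = 78.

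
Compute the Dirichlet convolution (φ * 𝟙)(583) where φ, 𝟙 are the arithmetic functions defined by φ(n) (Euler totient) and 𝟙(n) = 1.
(φ * 𝟙)(583) = 583

Divisors of 583: [1, 11, 53, 583]. For each d | 583:
  d = 1: φ(1) · 𝟙(583/1) = 1 · 1 = 1
  d = 11: φ(11) · 𝟙(583/11) = 10 · 1 = 10
  d = 53: φ(53) · 𝟙(583/53) = 52 · 1 = 52
  d = 583: φ(583) · 𝟙(583/583) = 520 · 1 = 520
Summing: (φ * 𝟙)(583) = 1 + 10 + 52 + 520 = 583.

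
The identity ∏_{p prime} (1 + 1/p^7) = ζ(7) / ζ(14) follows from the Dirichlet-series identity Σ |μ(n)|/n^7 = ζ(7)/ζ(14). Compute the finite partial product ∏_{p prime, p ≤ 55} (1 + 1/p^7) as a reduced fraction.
∏ = 309952223984670960543603211891856695601672510675385627534277668624533812457091991127236052954668734671204274242309849088/307404601692723276790274585782287621574695329443342398483341336503340384695750533342769593387518417543812906517214978125

The primes p ≤ 55 are [2, 3, 5, 7, 11, 13, 17, 19, 23, 29, 31, 37, 41, 43, 47, 53]. For each, (1 + 1/p^7) = (p^7 + 1)/p^7. Multiplying these fractions over p ∈ [2, 3, 5, 7, 11, 13, 17, 19, 23, 29, 31, 37, 41, 43, 47, 53] gives 309952223984670960543603211891856695601672510675385627534277668624533812457091991127236052954668734671204274242309849088/307404601692723276790274585782287621574695329443342398483341336503340384695750533342769593387518417543812906517214978125. (In the limit P → ∞ this tends to ζ(7)/ζ(14).)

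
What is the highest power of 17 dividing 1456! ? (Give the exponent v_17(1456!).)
v_17(1456!) = 90

Legendre's formula: v_p(n!) = Σ_{k ≥ 1} ⌊n / p^k⌋. For p = 17, n = 1456, the terms are:
  ⌊1456/17^1⌋ = ⌊1456/17⌋ = 85
  ⌊1456/17^2⌋ = ⌊1456/289⌋ = 5
(the next term ⌊1456/17^3⌋ = 0, terminating the sum). Summing: v_17(1456!) = 85 + 5 = 90.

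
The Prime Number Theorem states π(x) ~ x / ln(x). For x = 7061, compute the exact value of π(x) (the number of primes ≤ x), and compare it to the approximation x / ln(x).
π(7061) = 907;  x/ln(x) ≈ 796.74;  relative error ≈ 12.16%.

Directly count primes up to 7061: π(7061) = 907. The PNT approximation gives 7061/ln(7061) ≈ 7061/8.86234 ≈ 796.74. Relative error (π(x) − x/ln(x)) / π(x) ≈ 12.16%; the approximation is known to undercount slightly (Li(x) is a better estimate).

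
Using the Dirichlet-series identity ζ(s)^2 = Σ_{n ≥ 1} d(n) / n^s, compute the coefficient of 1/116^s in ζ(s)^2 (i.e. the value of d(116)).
d(116) = 6

ζ(s)^2 = (Σ 1/m^s)(Σ 1/k^s). The coefficient of 1/n^s in the product is the number of ordered pairs (m, k) with mk = n, which equals d(n). For n = 116, divisors are [1, 2, 4, 29, 58, 116], so d(116) = 6.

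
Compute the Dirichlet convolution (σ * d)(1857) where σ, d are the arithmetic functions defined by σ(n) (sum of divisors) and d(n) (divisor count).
(σ * d)(1857) = 3732

Divisors of 1857: [1, 3, 619, 1857]. For each d | 1857:
  d = 1: σ(1) · d(1857/1) = 1 · 4 = 4
  d = 3: σ(3) · d(1857/3) = 4 · 2 = 8
  d = 619: σ(619) · d(1857/619) = 620 · 2 = 1240
  d = 1857: σ(1857) · d(1857/1857) = 2480 · 1 = 2480
Summing: (σ * d)(1857) = 4 + 8 + 1240 + 2480 = 3732.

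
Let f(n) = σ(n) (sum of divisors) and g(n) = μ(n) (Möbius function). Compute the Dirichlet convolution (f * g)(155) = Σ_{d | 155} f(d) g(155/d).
(σ * μ)(155) = 155

Divisors of 155: [1, 5, 31, 155]. For each d | 155:
  d = 1: σ(1) · μ(155/1) = 1 · 1 = 1
  d = 5: σ(5) · μ(155/5) = 6 · -1 = -6
  d = 31: σ(31) · μ(155/31) = 32 · -1 = -32
  d = 155: σ(155) · μ(155/155) = 192 · 1 = 192
Summing: (σ * μ)(155) = 1 + -6 + -32 + 192 = 155.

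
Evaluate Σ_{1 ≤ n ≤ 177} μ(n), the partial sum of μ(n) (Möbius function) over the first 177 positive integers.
Σ_{n ≤ 177} μ(n) = -3

Compute μ(n) for each 1 ≤ n ≤ 177: μ(1) = 1, μ(2) = -1, μ(3) = -1, μ(4) = 0, μ(5) = -1, μ(6) = 1, μ(7) = -1, μ(8) = 0, μ(9) = 0, μ(10) = 1, μ(11) = -1, μ(12) = 0, μ(13) = -1, μ(14) = 1, μ(15) = 1, μ(16) = 0, μ(17) = -1, μ(18) = 0, μ(19) = -1, μ(20) = 0, μ(21) = 1, μ(22) = 1, μ(23) = -1, μ(24) = 0, μ(25) = 0, μ(26) = 1, μ(27) = 0, μ(28) = 0, μ(29) = -1, μ(30) = -1, μ(31) = -1, μ(32) = 0, μ(33) = 1, μ(34) = 1, μ(35) = 1, μ(36) = 0, μ(37) = -1, μ(38) = 1, μ(39) = 1, μ(40) = 0, μ(41) = -1, μ(42) = -1, μ(43) = -1, μ(44) = 0, μ(45) = 0, μ(46) = 1, μ(47) = -1, μ(48) = 0, μ(49) = 0, μ(50) = 0, μ(51) = 1, μ(52) = 0, μ(53) = -1, μ(54) = 0, μ(55) = 1, μ(56) = 0, μ(57) = 1, μ(58) = 1, μ(59) = -1, μ(60) = 0, μ(61) = -1, μ(62) = 1, μ(63) = 0, μ(64) = 0, μ(65) = 1, μ(66) = -1, μ(67) = -1, μ(68) = 0, μ(69) = 1, μ(70) = -1, μ(71) = -1, μ(72) = 0, μ(73) = -1, μ(74) = 1, μ(75) = 0, μ(76) = 0, μ(77) = 1, μ(78) = -1, μ(79) = -1, μ(80) = 0, μ(81) = 0, μ(82) = 1, μ(83) = -1, μ(84) = 0, μ(85) = 1, μ(86) = 1, μ(87) = 1, μ(88) = 0, μ(89) = -1, μ(90) = 0, μ(91) = 1, μ(92) = 0, μ(93) = 1, μ(94) = 1, μ(95) = 1, μ(96) = 0, μ(97) = -1, μ(98) = 0, μ(99) = 0, μ(100) = 0, μ(101) = -1, μ(102) = -1, μ(103) = -1, μ(104) = 0, μ(105) = -1, μ(106) = 1, μ(107) = -1, μ(108) = 0, μ(109) = -1, μ(110) = -1, μ(111) = 1, μ(112) = 0, μ(113) = -1, μ(114) = -1, μ(115) = 1, μ(116) = 0, μ(117) = 0, μ(118) = 1, μ(119) = 1, μ(120) = 0, μ(121) = 0, μ(122) = 1, μ(123) = 1, μ(124) = 0, μ(125) = 0, μ(126) = 0, μ(127) = -1, μ(128) = 0, μ(129) = 1, μ(130) = -1, μ(131) = -1, μ(132) = 0, μ(133) = 1, μ(134) = 1, μ(135) = 0, μ(136) = 0, μ(137) = -1, μ(138) = -1, μ(139) = -1, μ(140) = 0, μ(141) = 1, μ(142) = 1, μ(143) = 1, μ(144) = 0, μ(145) = 1, μ(146) = 1, μ(147) = 0, μ(148) = 0, μ(149) = -1, μ(150) = 0, μ(151) = -1, μ(152) = 0, μ(153) = 0, μ(154) = -1, μ(155) = 1, μ(156) = 0, μ(157) = -1, μ(158) = 1, μ(159) = 1, μ(160) = 0, μ(161) = 1, μ(162) = 0, μ(163) = -1, μ(164) = 0, μ(165) = -1, μ(166) = 1, μ(167) = -1, μ(168) = 0, μ(169) = 0, μ(170) = -1, μ(171) = 0, μ(172) = 0, μ(173) = -1, μ(174) = -1, μ(175) = 0, μ(176) = 0, μ(177) = 1. Summing all 177 values: -3. (Mertens function M(x) = Σ_{n ≤ x} μ(n); on average M(x) should be small (PNT ⟺ M(x) = o(x)).)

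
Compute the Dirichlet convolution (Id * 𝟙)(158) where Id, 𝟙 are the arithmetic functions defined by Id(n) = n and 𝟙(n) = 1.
(Id * 𝟙)(158) = 240

Divisors of 158: [1, 2, 79, 158]. For each d | 158:
  d = 1: Id(1) · 𝟙(158/1) = 1 · 1 = 1
  d = 2: Id(2) · 𝟙(158/2) = 2 · 1 = 2
  d = 79: Id(79) · 𝟙(158/79) = 79 · 1 = 79
  d = 158: Id(158) · 𝟙(158/158) = 158 · 1 = 158
Summing: (Id * 𝟙)(158) = 1 + 2 + 79 + 158 = 240.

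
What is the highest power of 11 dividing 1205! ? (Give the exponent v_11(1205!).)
v_11(1205!) = 118

Legendre's formula: v_p(n!) = Σ_{k ≥ 1} ⌊n / p^k⌋. For p = 11, n = 1205, the terms are:
  ⌊1205/11^1⌋ = ⌊1205/11⌋ = 109
  ⌊1205/11^2⌋ = ⌊1205/121⌋ = 9
(the next term ⌊1205/11^3⌋ = 0, terminating the sum). Summing: v_11(1205!) = 109 + 9 = 118.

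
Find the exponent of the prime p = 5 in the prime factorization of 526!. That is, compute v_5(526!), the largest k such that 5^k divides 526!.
v_5(526!) = 130

Legendre's formula: v_p(n!) = Σ_{k ≥ 1} ⌊n / p^k⌋. For p = 5, n = 526, the terms are:
  ⌊526/5^1⌋ = ⌊526/5⌋ = 105
  ⌊526/5^2⌋ = ⌊526/25⌋ = 21
  ⌊526/5^3⌋ = ⌊526/125⌋ = 4
(the next term ⌊526/5^4⌋ = 0, terminating the sum). Summing: v_5(526!) = 105 + 21 + 4 = 130.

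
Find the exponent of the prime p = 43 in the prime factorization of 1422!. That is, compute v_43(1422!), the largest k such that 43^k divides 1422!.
v_43(1422!) = 33

Legendre's formula: v_p(n!) = Σ_{k ≥ 1} ⌊n / p^k⌋. For p = 43, n = 1422, the terms are:
  ⌊1422/43^1⌋ = ⌊1422/43⌋ = 33
(the next term ⌊1422/43^2⌋ = 0, terminating the sum). Summing: v_43(1422!) = 33 = 33.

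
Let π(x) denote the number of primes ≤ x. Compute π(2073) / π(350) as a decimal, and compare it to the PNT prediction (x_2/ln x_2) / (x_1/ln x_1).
π(2073)/π(350) = 312/70 ≈ 4.4571;  PNT prediction ≈ 4.5433.

π(350) = 70 and π(2073) = 312, so π(2073)/π(350) ≈ 4.4571. The PNT-predicted ratio is (2073/ln(2073)) / (350/ln(350)) ≈ 4.5433. The two agree to within a few percent, as expected.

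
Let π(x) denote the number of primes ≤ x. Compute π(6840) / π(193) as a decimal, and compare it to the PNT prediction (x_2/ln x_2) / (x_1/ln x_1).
π(6840)/π(193) = 880/44 ≈ 20.0000;  PNT prediction ≈ 21.1212.

π(193) = 44 and π(6840) = 880, so π(6840)/π(193) ≈ 20.0000. The PNT-predicted ratio is (6840/ln(6840)) / (193/ln(193)) ≈ 21.1212. The two agree to within a few percent, as expected.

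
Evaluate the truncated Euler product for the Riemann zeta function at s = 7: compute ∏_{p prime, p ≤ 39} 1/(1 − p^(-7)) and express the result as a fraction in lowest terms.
∏ = 390612576496222063474132638651406606464249171649995563732972174614898335928125/387378248056510136247638717957281013418108703654497719879651674737546587052032

The primes p ≤ 39 are [2, 3, 5, 7, 11, 13, 17, 19, 23, 29, 31, 37]. For each prime, (1 − 1/p^7)^(-1) = p^7 / (p^7 − 1). The product is (1 − 1/2^7)^(-1), (1 − 1/3^7)^(-1), (1 − 1/5^7)^(-1), (1 − 1/7^7)^(-1), (1 − 1/11^7)^(-1), (1 − 1/13^7)^(-1), (1 − 1/17^7)^(-1), (1 − 1/19^7)^(-1), (1 − 1/23^7)^(-1), (1 − 1/29^7)^(-1), (1 − 1/31^7)^(-1), (1 − 1/37^7)^(-1) = ∏ p^7 / (p^7 − 1) = 390612576496222063474132638651406606464249171649995563732972174614898335928125/387378248056510136247638717957281013418108703654497719879651674737546587052032.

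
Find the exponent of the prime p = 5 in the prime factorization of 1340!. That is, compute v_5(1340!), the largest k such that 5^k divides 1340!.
v_5(1340!) = 333

Legendre's formula: v_p(n!) = Σ_{k ≥ 1} ⌊n / p^k⌋. For p = 5, n = 1340, the terms are:
  ⌊1340/5^1⌋ = ⌊1340/5⌋ = 268
  ⌊1340/5^2⌋ = ⌊1340/25⌋ = 53
  ⌊1340/5^3⌋ = ⌊1340/125⌋ = 10
  ⌊1340/5^4⌋ = ⌊1340/625⌋ = 2
(the next term ⌊1340/5^5⌋ = 0, terminating the sum). Summing: v_5(1340!) = 268 + 53 + 10 + 2 = 333.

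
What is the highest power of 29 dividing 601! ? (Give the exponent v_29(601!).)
v_29(601!) = 20

Legendre's formula: v_p(n!) = Σ_{k ≥ 1} ⌊n / p^k⌋. For p = 29, n = 601, the terms are:
  ⌊601/29^1⌋ = ⌊601/29⌋ = 20
(the next term ⌊601/29^2⌋ = 0, terminating the sum). Summing: v_29(601!) = 20 = 20.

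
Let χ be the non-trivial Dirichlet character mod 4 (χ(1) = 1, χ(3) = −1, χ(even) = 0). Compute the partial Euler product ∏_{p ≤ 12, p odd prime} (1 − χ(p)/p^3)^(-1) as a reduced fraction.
∏ = 24457125/25252352

The odd primes p ≤ 12 are [3, 5, 7, 11]. For each, χ(p) = 1 if p ≡ 1 mod 4, χ(p) = −1 if p ≡ 3 mod 4. Taking (1 − χ(p)/p^3)^(-1) = p^3/(p^3 − χ(p)): (1 − (-1)/3^3)^(-1) · (1 − (1)/5^3)^(-1) · (1 − (-1)/7^3)^(-1) · (1 − (-1)/11^3)^(-1) = 24457125/25252352.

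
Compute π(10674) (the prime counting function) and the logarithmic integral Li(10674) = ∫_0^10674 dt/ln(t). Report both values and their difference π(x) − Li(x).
π(10674) = 1302;  Li(10674) ≈ 1319.06;  π(x) − Li(x) ≈ -17.06.

Direct count of primes ≤ 10674 gives π(10674) = 1302. Numerical evaluation of the logarithmic integral gives Li(10674) ≈ 1319.06. The difference π(x) − Li(x) ≈ -17.06 is typically negative for small/moderate x (Li(x) overestimates), though Littlewood's theorem shows this sign changes infinitely often.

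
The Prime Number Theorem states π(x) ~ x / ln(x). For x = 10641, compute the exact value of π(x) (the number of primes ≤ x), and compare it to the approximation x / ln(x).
π(10641) = 1298;  x/ln(x) ≈ 1147.59;  relative error ≈ 11.59%.

Directly count primes up to 10641: π(10641) = 1298. The PNT approximation gives 10641/ln(10641) ≈ 10641/9.27247 ≈ 1147.59. Relative error (π(x) − x/ln(x)) / π(x) ≈ 11.59%; the approximation is known to undercount slightly (Li(x) is a better estimate).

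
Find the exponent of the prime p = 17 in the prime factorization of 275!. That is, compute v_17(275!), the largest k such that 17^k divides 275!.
v_17(275!) = 16

Legendre's formula: v_p(n!) = Σ_{k ≥ 1} ⌊n / p^k⌋. For p = 17, n = 275, the terms are:
  ⌊275/17^1⌋ = ⌊275/17⌋ = 16
(the next term ⌊275/17^2⌋ = 0, terminating the sum). Summing: v_17(275!) = 16 = 16.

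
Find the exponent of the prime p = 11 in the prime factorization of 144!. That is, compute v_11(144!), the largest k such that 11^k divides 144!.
v_11(144!) = 14

Legendre's formula: v_p(n!) = Σ_{k ≥ 1} ⌊n / p^k⌋. For p = 11, n = 144, the terms are:
  ⌊144/11^1⌋ = ⌊144/11⌋ = 13
  ⌊144/11^2⌋ = ⌊144/121⌋ = 1
(the next term ⌊144/11^3⌋ = 0, terminating the sum). Summing: v_11(144!) = 13 + 1 = 14.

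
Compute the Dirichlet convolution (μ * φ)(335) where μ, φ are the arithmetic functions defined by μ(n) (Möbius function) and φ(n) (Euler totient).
(μ * φ)(335) = 195

Divisors of 335: [1, 5, 67, 335]. For each d | 335:
  d = 1: μ(1) · φ(335/1) = 1 · 264 = 264
  d = 5: μ(5) · φ(335/5) = -1 · 66 = -66
  d = 67: μ(67) · φ(335/67) = -1 · 4 = -4
  d = 335: μ(335) · φ(335/335) = 1 · 1 = 1
Summing: (μ * φ)(335) = 264 + -66 + -4 + 1 = 195.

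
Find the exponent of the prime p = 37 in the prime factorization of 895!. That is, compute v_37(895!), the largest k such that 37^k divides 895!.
v_37(895!) = 24

Legendre's formula: v_p(n!) = Σ_{k ≥ 1} ⌊n / p^k⌋. For p = 37, n = 895, the terms are:
  ⌊895/37^1⌋ = ⌊895/37⌋ = 24
(the next term ⌊895/37^2⌋ = 0, terminating the sum). Summing: v_37(895!) = 24 = 24.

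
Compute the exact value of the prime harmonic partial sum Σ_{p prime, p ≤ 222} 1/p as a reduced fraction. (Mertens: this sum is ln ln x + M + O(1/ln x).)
Σ 1/p = 3215488142498485484492183158345029261034221047849345857469577412562094716564064084247/1645783550795210387735581011435590727981167322669649249414629852197255934130751870910

π(222) = 47, so the primes ≤ 222 are [2, 3, 5, 7, 11, 13, 17, 19, 23, 29, 31, 37, 41, 43, 47, 53, 59, 61, 67, 71, 73, 79, 83, 89, 97, 101, 103, 107, 109, 113, 127, 131, 137, 139, 149, 151, 157, 163, 167, 173, 179, 181, 191, 193, 197, 199, 211]. Summing 1/p over these primes: 3215488142498485484492183158345029261034221047849345857469577412562094716564064084247/1645783550795210387735581011435590727981167322669649249414629852197255934130751870910 ≈ 1.9538. Mertens estimate ln ln(222) + 0.2615 ≈ 1.9484.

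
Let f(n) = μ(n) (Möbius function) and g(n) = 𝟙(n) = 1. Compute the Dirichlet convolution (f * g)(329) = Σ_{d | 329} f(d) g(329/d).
(μ * 𝟙)(329) = 0

Divisors of 329: [1, 7, 47, 329]. For each d | 329:
  d = 1: μ(1) · 𝟙(329/1) = 1 · 1 = 1
  d = 7: μ(7) · 𝟙(329/7) = -1 · 1 = -1
  d = 47: μ(47) · 𝟙(329/47) = -1 · 1 = -1
  d = 329: μ(329) · 𝟙(329/329) = 1 · 1 = 1
Summing: (μ * 𝟙)(329) = 1 + -1 + -1 + 1 = 0.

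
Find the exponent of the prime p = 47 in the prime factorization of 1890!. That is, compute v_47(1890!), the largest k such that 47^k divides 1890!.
v_47(1890!) = 40

Legendre's formula: v_p(n!) = Σ_{k ≥ 1} ⌊n / p^k⌋. For p = 47, n = 1890, the terms are:
  ⌊1890/47^1⌋ = ⌊1890/47⌋ = 40
(the next term ⌊1890/47^2⌋ = 0, terminating the sum). Summing: v_47(1890!) = 40 = 40.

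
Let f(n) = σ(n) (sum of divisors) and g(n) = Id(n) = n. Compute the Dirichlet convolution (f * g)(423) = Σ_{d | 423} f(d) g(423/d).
(σ * Id)(423) = 3230

Divisors of 423: [1, 3, 9, 47, 141, 423]. For each d | 423:
  d = 1: σ(1) · Id(423/1) = 1 · 423 = 423
  d = 3: σ(3) · Id(423/3) = 4 · 141 = 564
  d = 9: σ(9) · Id(423/9) = 13 · 47 = 611
  d = 47: σ(47) · Id(423/47) = 48 · 9 = 432
  d = 141: σ(141) · Id(423/141) = 192 · 3 = 576
  d = 423: σ(423) · Id(423/423) = 624 · 1 = 624
Summing: (σ * Id)(423) = 423 + 564 + 611 + 432 + 576 + 624 = 3230.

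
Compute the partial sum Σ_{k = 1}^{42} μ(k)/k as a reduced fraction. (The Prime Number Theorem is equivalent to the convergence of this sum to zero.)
Σ μ(k)/k = 347318490451/152125131763605

Values of μ(k) for 1 ≤ k ≤ 42: μ(1) = 1, μ(2) = -1, μ(3) = -1, μ(5) = -1, μ(6) = 1, μ(7) = -1, μ(10) = 1, μ(11) = -1, μ(13) = -1, μ(14) = 1, μ(15) = 1, μ(17) = -1, μ(19) = -1, μ(21) = 1, μ(22) = 1, μ(23) = -1, μ(26) = 1, μ(29) = -1, μ(30) = -1, μ(31) = -1, μ(33) = 1, μ(34) = 1, μ(35) = 1, μ(37) = -1, μ(38) = 1, μ(39) = 1, μ(41) = -1, μ(42) = -1, with μ = 0 on non-squarefree integers. Summing μ(k)/k for k where μ(k) ≠ 0 gives 347318490451/152125131763605 ≈ 0.0023. (PNT ⟺ this sum → 0 as n → ∞.)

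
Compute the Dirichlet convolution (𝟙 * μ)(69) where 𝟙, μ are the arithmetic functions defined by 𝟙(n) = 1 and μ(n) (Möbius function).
(𝟙 * μ)(69) = 0

Divisors of 69: [1, 3, 23, 69]. For each d | 69:
  d = 1: 𝟙(1) · μ(69/1) = 1 · 1 = 1
  d = 3: 𝟙(3) · μ(69/3) = 1 · -1 = -1
  d = 23: 𝟙(23) · μ(69/23) = 1 · -1 = -1
  d = 69: 𝟙(69) · μ(69/69) = 1 · 1 = 1
Summing: (𝟙 * μ)(69) = 1 + -1 + -1 + 1 = 0.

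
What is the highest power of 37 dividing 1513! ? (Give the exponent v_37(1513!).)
v_37(1513!) = 41

Legendre's formula: v_p(n!) = Σ_{k ≥ 1} ⌊n / p^k⌋. For p = 37, n = 1513, the terms are:
  ⌊1513/37^1⌋ = ⌊1513/37⌋ = 40
  ⌊1513/37^2⌋ = ⌊1513/1369⌋ = 1
(the next term ⌊1513/37^3⌋ = 0, terminating the sum). Summing: v_37(1513!) = 40 + 1 = 41.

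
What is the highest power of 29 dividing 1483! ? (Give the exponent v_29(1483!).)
v_29(1483!) = 52

Legendre's formula: v_p(n!) = Σ_{k ≥ 1} ⌊n / p^k⌋. For p = 29, n = 1483, the terms are:
  ⌊1483/29^1⌋ = ⌊1483/29⌋ = 51
  ⌊1483/29^2⌋ = ⌊1483/841⌋ = 1
(the next term ⌊1483/29^3⌋ = 0, terminating the sum). Summing: v_29(1483!) = 51 + 1 = 52.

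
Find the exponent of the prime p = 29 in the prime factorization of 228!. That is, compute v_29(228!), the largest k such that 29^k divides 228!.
v_29(228!) = 7

Legendre's formula: v_p(n!) = Σ_{k ≥ 1} ⌊n / p^k⌋. For p = 29, n = 228, the terms are:
  ⌊228/29^1⌋ = ⌊228/29⌋ = 7
(the next term ⌊228/29^2⌋ = 0, terminating the sum). Summing: v_29(228!) = 7 = 7.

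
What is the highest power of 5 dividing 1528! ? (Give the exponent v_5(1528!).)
v_5(1528!) = 380

Legendre's formula: v_p(n!) = Σ_{k ≥ 1} ⌊n / p^k⌋. For p = 5, n = 1528, the terms are:
  ⌊1528/5^1⌋ = ⌊1528/5⌋ = 305
  ⌊1528/5^2⌋ = ⌊1528/25⌋ = 61
  ⌊1528/5^3⌋ = ⌊1528/125⌋ = 12
  ⌊1528/5^4⌋ = ⌊1528/625⌋ = 2
(the next term ⌊1528/5^5⌋ = 0, terminating the sum). Summing: v_5(1528!) = 305 + 61 + 12 + 2 = 380.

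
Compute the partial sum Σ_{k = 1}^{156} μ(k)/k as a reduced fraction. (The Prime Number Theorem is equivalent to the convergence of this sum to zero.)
Σ μ(k)/k = 35386221418707905836854512026342273734410221837967216139/5364750833138837555449767529261714317873456270532298668855

Values of μ(k) for 1 ≤ k ≤ 156: μ(1) = 1, μ(2) = -1, μ(3) = -1, μ(5) = -1, μ(6) = 1, μ(7) = -1, μ(10) = 1, μ(11) = -1, μ(13) = -1, μ(14) = 1, μ(15) = 1, μ(17) = -1, μ(19) = -1, μ(21) = 1, μ(22) = 1, μ(23) = -1, μ(26) = 1, μ(29) = -1, μ(30) = -1, μ(31) = -1, μ(33) = 1, μ(34) = 1, μ(35) = 1, μ(37) = -1, μ(38) = 1, μ(39) = 1, μ(41) = -1, μ(42) = -1, μ(43) = -1, μ(46) = 1, μ(47) = -1, μ(51) = 1, μ(53) = -1, μ(55) = 1, μ(57) = 1, μ(58) = 1, μ(59) = -1, μ(61) = -1, μ(62) = 1, μ(65) = 1, μ(66) = -1, μ(67) = -1, μ(69) = 1, μ(70) = -1, μ(71) = -1, μ(73) = -1, μ(74) = 1, μ(77) = 1, μ(78) = -1, μ(79) = -1, μ(82) = 1, μ(83) = -1, μ(85) = 1, μ(86) = 1, μ(87) = 1, μ(89) = -1, μ(91) = 1, μ(93) = 1, μ(94) = 1, μ(95) = 1, μ(97) = -1, μ(101) = -1, μ(102) = -1, μ(103) = -1, μ(105) = -1, μ(106) = 1, μ(107) = -1, μ(109) = -1, μ(110) = -1, μ(111) = 1, μ(113) = -1, μ(114) = -1, μ(115) = 1, μ(118) = 1, μ(119) = 1, μ(122) = 1, μ(123) = 1, μ(127) = -1, μ(129) = 1, μ(130) = -1, μ(131) = -1, μ(133) = 1, μ(134) = 1, μ(137) = -1, μ(138) = -1, μ(139) = -1, μ(141) = 1, μ(142) = 1, μ(143) = 1, μ(145) = 1, μ(146) = 1, μ(149) = -1, μ(151) = -1, μ(154) = -1, μ(155) = 1, with μ = 0 on non-squarefree integers. Summing μ(k)/k for k where μ(k) ≠ 0 gives 35386221418707905836854512026342273734410221837967216139/5364750833138837555449767529261714317873456270532298668855 ≈ 0.0066. (PNT ⟺ this sum → 0 as n → ∞.)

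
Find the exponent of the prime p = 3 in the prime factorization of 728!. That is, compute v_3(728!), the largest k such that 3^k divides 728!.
v_3(728!) = 358

Legendre's formula: v_p(n!) = Σ_{k ≥ 1} ⌊n / p^k⌋. For p = 3, n = 728, the terms are:
  ⌊728/3^1⌋ = ⌊728/3⌋ = 242
  ⌊728/3^2⌋ = ⌊728/9⌋ = 80
  ⌊728/3^3⌋ = ⌊728/27⌋ = 26
  ⌊728/3^4⌋ = ⌊728/81⌋ = 8
  ⌊728/3^5⌋ = ⌊728/243⌋ = 2
(the next term ⌊728/3^6⌋ = 0, terminating the sum). Summing: v_3(728!) = 242 + 80 + 26 + 8 + 2 = 358.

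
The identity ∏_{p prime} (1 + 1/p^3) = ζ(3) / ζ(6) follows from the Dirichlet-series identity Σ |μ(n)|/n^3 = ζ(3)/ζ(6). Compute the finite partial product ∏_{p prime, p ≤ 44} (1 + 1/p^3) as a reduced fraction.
∏ = 77199709041125603078439960576/65340146372601957980502060935

The primes p ≤ 44 are [2, 3, 5, 7, 11, 13, 17, 19, 23, 29, 31, 37, 41, 43]. For each, (1 + 1/p^3) = (p^3 + 1)/p^3. Multiplying these fractions over p ∈ [2, 3, 5, 7, 11, 13, 17, 19, 23, 29, 31, 37, 41, 43] gives 77199709041125603078439960576/65340146372601957980502060935. (In the limit P → ∞ this tends to ζ(3)/ζ(6).)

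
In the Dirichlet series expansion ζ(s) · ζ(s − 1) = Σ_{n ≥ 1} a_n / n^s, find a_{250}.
σ(250) = 468

In the product (Σ m^0/m^s)(Σ k / k^s) = Σ (Σ_{d | n} d) / n^s, the coefficient of 1/n^s is σ(n) = Σ_{d | n} d. For n = 250, divisors are [1, 2, 5, 10, 25, 50, 125, 250]; summing: σ(250) = 468.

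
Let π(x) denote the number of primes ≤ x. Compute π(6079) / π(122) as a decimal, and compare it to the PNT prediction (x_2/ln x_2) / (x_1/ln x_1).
π(6079)/π(122) = 793/30 ≈ 26.4333;  PNT prediction ≈ 27.4745.

π(122) = 30 and π(6079) = 793, so π(6079)/π(122) ≈ 26.4333. The PNT-predicted ratio is (6079/ln(6079)) / (122/ln(122)) ≈ 27.4745. The two agree to within a few percent, as expected.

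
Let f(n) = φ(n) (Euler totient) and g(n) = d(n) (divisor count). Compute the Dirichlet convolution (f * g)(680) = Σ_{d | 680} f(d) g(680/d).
(φ * d)(680) = 1620

Divisors of 680: [1, 2, 4, 5, 8, 10, 17, 20, 34, 40, 68, 85, 136, 170, 340, 680]. For each d | 680:
  d = 1: φ(1) · d(680/1) = 1 · 16 = 16
  d = 2: φ(2) · d(680/2) = 1 · 12 = 12
  d = 4: φ(4) · d(680/4) = 2 · 8 = 16
  d = 5: φ(5) · d(680/5) = 4 · 8 = 32
  d = 8: φ(8) · d(680/8) = 4 · 4 = 16
  d = 10: φ(10) · d(680/10) = 4 · 6 = 24
  d = 17: φ(17) · d(680/17) = 16 · 8 = 128
  d = 20: φ(20) · d(680/20) = 8 · 4 = 32
  d = 34: φ(34) · d(680/34) = 16 · 6 = 96
  d = 40: φ(40) · d(680/40) = 16 · 2 = 32
  d = 68: φ(68) · d(680/68) = 32 · 4 = 128
  d = 85: φ(85) · d(680/85) = 64 · 4 = 256
  d = 136: φ(136) · d(680/136) = 64 · 2 = 128
  d = 170: φ(170) · d(680/170) = 64 · 3 = 192
  d = 340: φ(340) · d(680/340) = 128 · 2 = 256
  d = 680: φ(680) · d(680/680) = 256 · 1 = 256
Summing: (φ * d)(680) = 16 + 12 + 16 + 32 + 16 + 24 + 128 + 32 + 96 + 32 + 128 + 256 + 128 + 192 + 256 + 256 = 1620.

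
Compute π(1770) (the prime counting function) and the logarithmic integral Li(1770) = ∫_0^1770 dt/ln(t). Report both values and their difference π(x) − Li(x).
π(1770) = 274;  Li(1770) ≈ 284.31;  π(x) − Li(x) ≈ -10.31.

Direct count of primes ≤ 1770 gives π(1770) = 274. Numerical evaluation of the logarithmic integral gives Li(1770) ≈ 284.31. The difference π(x) − Li(x) ≈ -10.31 is typically negative for small/moderate x (Li(x) overestimates), though Littlewood's theorem shows this sign changes infinitely often.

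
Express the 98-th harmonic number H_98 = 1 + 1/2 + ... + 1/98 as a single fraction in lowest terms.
H_98 = 360264457021270114060513483605065190394007/69720375229712477164533808935312303556800

Direct summation: H_98 = 1 + 1/2 + ... + 1/98. The least common denominator is lcm(1, ..., 98) = 69720375229712477164533808935312303556800; over this denominator the numerator is 69720375229712477164533808935312303556800 + 34860187614856238582266904467656151778400 + 23240125076570825721511269645104101185600 + 17430093807428119291133452233828075889200 + 13944075045942495432906761787062460711360 + 11620062538285412860755634822552050592800 + 9960053604244639594933401276473186222400 + 8715046903714059645566726116914037944600 + 7746708358856941907170423215034700395200 + 6972037522971247716453380893531230355680 + 6338215929973861560412164448664754868800 + 5810031269142706430377817411276025296400 + 5363105786900959781887216071947100273600 + 4980026802122319797466700638236593111200 + 4648025015314165144302253929020820237120 + 4357523451857029822783363058457018972300 + 4101198542924263362619635819724253150400 + 3873354179428470953585211607517350197600 + 3669493433142761956028095207121700187200 + 3486018761485623858226690446765615177840 + 3320017868081546531644467092157728740800 + 3169107964986930780206082224332377434400 + 3031320662161412050631904736317926241600 + 2905015634571353215188908705638012648200 + 2788815009188499086581352357412492142272 + 2681552893450479890943608035973550136800 + 2582236119618980635723474405011566798400 + 2490013401061159898733350319118296555600 + 2404150869990085419466683066734907019200 + 2324012507657082572151126964510410118560 + 2249044362248789585952703514042332372800 + 2178761725928514911391681529228509486150 + 2112738643324620520137388149554918289600 + 2050599271462131681309817909862126575200 + 1992010720848927918986680255294637244480 + 1936677089714235476792605803758675098800 + 1884334465667904788230643484738170366400 + 1834746716571380978014047603560850093600 + 1787701928966986593962405357315700091200 + 1743009380742811929113345223382807588920 + 1700496956822255540598385583788104964800 + 1660008934040773265822233546078864370400 + 1621404075109592492198460672914239617600 + 1584553982493465390103041112166188717200 + 1549341671771388381434084643006940079040 + 1515660331080706025315952368158963120800 + 1483412238930052705628378913517283054400 + 1452507817285676607594454352819006324100 + 1422864800606377084990485896639026603200 + 1394407504594249543290676178706246071136 + 1367066180974754454206545273241417716800 + 1340776446725239945471804017986775068400 + 1315478777919103342727052998779477425600 + 1291118059809490317861737202505783399200 + 1267643185994772312082432889732950973760 + 1245006700530579949366675159559148277800 + 1223164477714253985342698402373900062400 + 1202075434995042709733341533367453509600 + 1181701275079872494314132354835801755200 + 1162006253828541286075563482255205059280 + 1142956970978893068271046048119873828800 + 1124522181124394792976351757021166186400 + 1106672622693848843881489030719242913600 + 1089380862964257455695840764614254743075 + 1072621157380191956377443214389420054720 + 1056369321662310260068694074777459144800 + 1040602615368842942754235954258392590400 + 1025299635731065840654908954931063287600 + 1010440220720470683543968245439308747200 + 996005360424463959493340127647318622240 + 981977115911443340345546604722708500800 + 968338544857117738396302901879337549400 + 955073633283732563897723410072771281600 + 942167232833952394115321742369085183200 + 929605003062833028860450785804164047424 + 917373358285690489007023801780425046800 + 905459418567694508630309206952107838400 + 893850964483493296981202678657850045600 + 882536395312816166639668467535598779200 + 871504690371405964556672611691403794460 + 860745373206326878574491468337188932800 + 850248478411127770299192791894052482400 + 840004520839909363428118179943521729600 + 830004467020386632911116773039432185200 + 820239708584852672523927163944850630080 + 810702037554796246099230336457119808800 + 801383623330028473155561022244969006400 + 792276991246732695051520556083094358600 + 783375002581039069264424819497891051200 + 774670835885694190717042321503470039520 + 766157969557279968841030867421014324800 + 757830165540353012657976184079481560400 + 749681454082929861984234504680777457600 + 741706119465026352814189456758641527200 + 733898686628552391205619041424340037440 + 726253908642838303797227176409503162050 + 718766754945489455304472257065075294400 + 711432400303188542495242948319513301600 = 360264457021270114060513483605065190394007, so H_98 = 360264457021270114060513483605065190394007/69720375229712477164533808935312303556800 (already in lowest terms) ≈ 5.16728. (The PNT-adjacent estimate ln(98) + γ ≈ 5.16218 matches within O(1/n).)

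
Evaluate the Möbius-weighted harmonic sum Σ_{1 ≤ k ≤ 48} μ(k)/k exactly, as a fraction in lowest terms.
Σ μ(k)/k = -12611493192339623/614889782588491410

Values of μ(k) for 1 ≤ k ≤ 48: μ(1) = 1, μ(2) = -1, μ(3) = -1, μ(5) = -1, μ(6) = 1, μ(7) = -1, μ(10) = 1, μ(11) = -1, μ(13) = -1, μ(14) = 1, μ(15) = 1, μ(17) = -1, μ(19) = -1, μ(21) = 1, μ(22) = 1, μ(23) = -1, μ(26) = 1, μ(29) = -1, μ(30) = -1, μ(31) = -1, μ(33) = 1, μ(34) = 1, μ(35) = 1, μ(37) = -1, μ(38) = 1, μ(39) = 1, μ(41) = -1, μ(42) = -1, μ(43) = -1, μ(46) = 1, μ(47) = -1, with μ = 0 on non-squarefree integers. Summing μ(k)/k for k where μ(k) ≠ 0 gives -12611493192339623/614889782588491410 ≈ -0.0205. (PNT ⟺ this sum → 0 as n → ∞.)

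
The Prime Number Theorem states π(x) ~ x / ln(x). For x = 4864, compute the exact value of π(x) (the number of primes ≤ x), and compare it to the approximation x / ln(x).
π(4864) = 651;  x/ln(x) ≈ 572.94;  relative error ≈ 11.99%.

Directly count primes up to 4864: π(4864) = 651. The PNT approximation gives 4864/ln(4864) ≈ 4864/8.48962 ≈ 572.94. Relative error (π(x) − x/ln(x)) / π(x) ≈ 11.99%; the approximation is known to undercount slightly (Li(x) is a better estimate).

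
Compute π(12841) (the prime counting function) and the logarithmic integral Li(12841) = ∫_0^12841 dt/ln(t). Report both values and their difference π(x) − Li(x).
π(12841) = 1531;  Li(12841) ≈ 1550.31;  π(x) − Li(x) ≈ -19.31.

Direct count of primes ≤ 12841 gives π(12841) = 1531. Numerical evaluation of the logarithmic integral gives Li(12841) ≈ 1550.31. The difference π(x) − Li(x) ≈ -19.31 is typically negative for small/moderate x (Li(x) overestimates), though Littlewood's theorem shows this sign changes infinitely often.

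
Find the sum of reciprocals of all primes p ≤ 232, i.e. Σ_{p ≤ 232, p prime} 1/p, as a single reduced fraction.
Σ 1/p = 37527519788898476695193360507423991967783840502510585362878348092116031948860199524739442233/19078266889580195013601891820992757757219839668357012055907516904309700014933909014729740190

π(232) = 50, so the primes ≤ 232 are [2, 3, 5, 7, 11, 13, 17, 19, 23, 29, 31, 37, 41, 43, 47, 53, 59, 61, 67, 71, 73, 79, 83, 89, 97, 101, 103, 107, 109, 113, 127, 131, 137, 139, 149, 151, 157, 163, 167, 173, 179, 181, 191, 193, 197, 199, 211, 223, 227, 229]. Summing 1/p over these primes: 37527519788898476695193360507423991967783840502510585362878348092116031948860199524739442233/19078266889580195013601891820992757757219839668357012055907516904309700014933909014729740190 ≈ 1.9670. Mertens estimate ln ln(232) + 0.2615 ≈ 1.9565.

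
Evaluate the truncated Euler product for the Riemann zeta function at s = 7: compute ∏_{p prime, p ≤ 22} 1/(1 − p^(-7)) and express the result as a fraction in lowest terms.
∏ = 155826023762586560111512988551201501037015625/154535761885293084095586902270463356349603488

The primes p ≤ 22 are [2, 3, 5, 7, 11, 13, 17, 19]. For each prime, (1 − 1/p^7)^(-1) = p^7 / (p^7 − 1). The product is (1 − 1/2^7)^(-1), (1 − 1/3^7)^(-1), (1 − 1/5^7)^(-1), (1 − 1/7^7)^(-1), (1 − 1/11^7)^(-1), (1 − 1/13^7)^(-1), (1 − 1/17^7)^(-1), (1 − 1/19^7)^(-1) = ∏ p^7 / (p^7 − 1) = 155826023762586560111512988551201501037015625/154535761885293084095586902270463356349603488.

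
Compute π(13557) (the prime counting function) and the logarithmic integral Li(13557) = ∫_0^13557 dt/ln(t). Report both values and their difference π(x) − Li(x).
π(13557) = 1604;  Li(13557) ≈ 1625.78;  π(x) − Li(x) ≈ -21.78.

Direct count of primes ≤ 13557 gives π(13557) = 1604. Numerical evaluation of the logarithmic integral gives Li(13557) ≈ 1625.78. The difference π(x) − Li(x) ≈ -21.78 is typically negative for small/moderate x (Li(x) overestimates), though Littlewood's theorem shows this sign changes infinitely often.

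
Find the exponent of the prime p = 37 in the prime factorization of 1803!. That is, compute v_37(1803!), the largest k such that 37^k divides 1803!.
v_37(1803!) = 49

Legendre's formula: v_p(n!) = Σ_{k ≥ 1} ⌊n / p^k⌋. For p = 37, n = 1803, the terms are:
  ⌊1803/37^1⌋ = ⌊1803/37⌋ = 48
  ⌊1803/37^2⌋ = ⌊1803/1369⌋ = 1
(the next term ⌊1803/37^3⌋ = 0, terminating the sum). Summing: v_37(1803!) = 48 + 1 = 49.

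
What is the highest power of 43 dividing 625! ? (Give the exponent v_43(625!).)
v_43(625!) = 14

Legendre's formula: v_p(n!) = Σ_{k ≥ 1} ⌊n / p^k⌋. For p = 43, n = 625, the terms are:
  ⌊625/43^1⌋ = ⌊625/43⌋ = 14
(the next term ⌊625/43^2⌋ = 0, terminating the sum). Summing: v_43(625!) = 14 = 14.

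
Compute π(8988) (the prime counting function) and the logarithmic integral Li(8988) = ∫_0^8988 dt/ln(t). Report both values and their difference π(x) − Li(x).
π(8988) = 1116;  Li(8988) ≈ 1135.63;  π(x) − Li(x) ≈ -19.63.

Direct count of primes ≤ 8988 gives π(8988) = 1116. Numerical evaluation of the logarithmic integral gives Li(8988) ≈ 1135.63. The difference π(x) − Li(x) ≈ -19.63 is typically negative for small/moderate x (Li(x) overestimates), though Littlewood's theorem shows this sign changes infinitely often.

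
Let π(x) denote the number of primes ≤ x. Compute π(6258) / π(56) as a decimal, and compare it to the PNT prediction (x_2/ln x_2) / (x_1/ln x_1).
π(6258)/π(56) = 813/16 ≈ 50.8125;  PNT prediction ≈ 51.4588.

π(56) = 16 and π(6258) = 813, so π(6258)/π(56) ≈ 50.8125. The PNT-predicted ratio is (6258/ln(6258)) / (56/ln(56)) ≈ 51.4588. The two agree to within a few percent, as expected.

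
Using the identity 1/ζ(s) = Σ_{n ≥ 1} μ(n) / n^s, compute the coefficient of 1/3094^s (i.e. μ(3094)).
μ(3094) = 1

Factor n = 3094 = 2 · 7 · 13 · 17. μ(n) = 0 if any exponent ≥ 2 (not squarefree); otherwise μ(n) = (−1)^{ω(n)} where ω(n) is the number of distinct prime factors. Applying: μ(3094) = 1.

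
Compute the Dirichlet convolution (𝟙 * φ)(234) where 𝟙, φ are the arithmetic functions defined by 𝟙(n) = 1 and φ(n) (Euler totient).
(𝟙 * φ)(234) = 234

Divisors of 234: [1, 2, 3, 6, 9, 13, 18, 26, 39, 78, 117, 234]. For each d | 234:
  d = 1: 𝟙(1) · φ(234/1) = 1 · 72 = 72
  d = 2: 𝟙(2) · φ(234/2) = 1 · 72 = 72
  d = 3: 𝟙(3) · φ(234/3) = 1 · 24 = 24
  d = 6: 𝟙(6) · φ(234/6) = 1 · 24 = 24
  d = 9: 𝟙(9) · φ(234/9) = 1 · 12 = 12
  d = 13: 𝟙(13) · φ(234/13) = 1 · 6 = 6
  d = 18: 𝟙(18) · φ(234/18) = 1 · 12 = 12
  d = 26: 𝟙(26) · φ(234/26) = 1 · 6 = 6
  d = 39: 𝟙(39) · φ(234/39) = 1 · 2 = 2
  d = 78: 𝟙(78) · φ(234/78) = 1 · 2 = 2
  d = 117: 𝟙(117) · φ(234/117) = 1 · 1 = 1
  d = 234: 𝟙(234) · φ(234/234) = 1 · 1 = 1
Summing: (𝟙 * φ)(234) = 72 + 72 + 24 + 24 + 12 + 6 + 12 + 6 + 2 + 2 + 1 + 1 = 234.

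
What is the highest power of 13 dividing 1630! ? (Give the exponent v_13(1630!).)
v_13(1630!) = 134

Legendre's formula: v_p(n!) = Σ_{k ≥ 1} ⌊n / p^k⌋. For p = 13, n = 1630, the terms are:
  ⌊1630/13^1⌋ = ⌊1630/13⌋ = 125
  ⌊1630/13^2⌋ = ⌊1630/169⌋ = 9
(the next term ⌊1630/13^3⌋ = 0, terminating the sum). Summing: v_13(1630!) = 125 + 9 = 134.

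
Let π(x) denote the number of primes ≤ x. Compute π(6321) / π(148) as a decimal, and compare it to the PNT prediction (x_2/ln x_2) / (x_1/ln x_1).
π(6321)/π(148) = 822/34 ≈ 24.1765;  PNT prediction ≈ 24.3872.

π(148) = 34 and π(6321) = 822, so π(6321)/π(148) ≈ 24.1765. The PNT-predicted ratio is (6321/ln(6321)) / (148/ln(148)) ≈ 24.3872. The two agree to within a few percent, as expected.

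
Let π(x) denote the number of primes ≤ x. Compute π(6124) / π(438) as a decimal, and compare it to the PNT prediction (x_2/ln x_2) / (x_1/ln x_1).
π(6124)/π(438) = 798/84 ≈ 9.5000;  PNT prediction ≈ 9.7523.

π(438) = 84 and π(6124) = 798, so π(6124)/π(438) ≈ 9.5000. The PNT-predicted ratio is (6124/ln(6124)) / (438/ln(438)) ≈ 9.7523. The two agree to within a few percent, as expected.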